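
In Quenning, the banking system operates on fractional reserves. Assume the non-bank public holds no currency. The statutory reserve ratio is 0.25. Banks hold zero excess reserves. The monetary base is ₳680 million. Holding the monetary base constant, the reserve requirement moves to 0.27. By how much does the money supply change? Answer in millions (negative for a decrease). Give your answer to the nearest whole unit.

-201 million

Initially m₁ = 1 / (0.25) = 4, so M₁ = 4 × 680 = 2720 million.
After the change m₂ = 1 / (0.27) ≈ 3.7037, so M₂ = 3.7037 × 680 = 2518.516 million.
ΔM = M₂ − M₁ = 2518.516 − 2720 = -201.484 million.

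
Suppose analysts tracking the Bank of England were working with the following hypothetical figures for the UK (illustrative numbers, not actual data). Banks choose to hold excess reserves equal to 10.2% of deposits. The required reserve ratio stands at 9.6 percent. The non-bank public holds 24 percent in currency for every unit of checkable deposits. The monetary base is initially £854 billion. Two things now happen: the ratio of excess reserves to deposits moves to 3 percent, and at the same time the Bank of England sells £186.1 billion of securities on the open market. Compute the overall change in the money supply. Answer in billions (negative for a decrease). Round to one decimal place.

Before: m₁ = (1 + 0.24) / (0.096 + 0.102 + 0.24) ≈ 2.83105, MB₁ = 854, so M₁ = 2.83105 × 854 = 2417.7167 billion.
After: m₂ = (1 + 0.24) / (0.096 + 0.03 + 0.24) ≈ 3.38798, MB₂ = 854 − 186.1 = 667.9, so M₂ = 3.38798 × 667.9 ≈ 2262.8318 billion.
ΔM = M₂ − M₁ = 2262.8318 − 2417.7167 = -154.8849 billion.

-154.9 billion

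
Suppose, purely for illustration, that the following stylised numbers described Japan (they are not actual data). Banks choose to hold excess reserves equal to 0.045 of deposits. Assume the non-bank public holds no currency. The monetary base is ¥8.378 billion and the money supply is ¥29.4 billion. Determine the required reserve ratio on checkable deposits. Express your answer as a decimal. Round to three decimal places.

0.240

Using m = M/MB = 29.4/8.378 ≈ 3.509191. Since m = (1 + c)/(c + rr + e), the denominator satisfies c + rr + e = (1 + c)/m = (1 + 0) / 3.509191 ≈ 0.284966.
With c = 0 and e = 0.045, the required reserve ratio on checkable deposits is 0.284966 − 0 − 0.045 = 0.239966.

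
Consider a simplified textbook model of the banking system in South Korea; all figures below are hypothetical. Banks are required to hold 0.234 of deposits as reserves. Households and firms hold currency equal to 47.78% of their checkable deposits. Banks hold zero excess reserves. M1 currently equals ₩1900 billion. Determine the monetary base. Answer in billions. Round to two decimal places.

₩915.16 billion

The money multiplier is m = (1 + c) / (rr + c) = (1 + 0.4778) / (0.234 + 0.4778) ≈ 2.0761450.
MB = M / m = 1900 / 2.0761450 ≈ 915.1577 billion.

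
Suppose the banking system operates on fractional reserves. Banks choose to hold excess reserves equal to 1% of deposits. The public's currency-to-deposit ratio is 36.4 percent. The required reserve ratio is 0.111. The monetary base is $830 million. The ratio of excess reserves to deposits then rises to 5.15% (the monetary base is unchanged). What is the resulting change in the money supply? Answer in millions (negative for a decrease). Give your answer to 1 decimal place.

Initially m₁ = (1 + 0.364) / (0.111 + 0.01 + 0.364) ≈ 2.81237, so M₁ = 2.81237 × 830 = 2334.2671 million.
After the change m₂ = (1 + 0.364) / (0.111 + 0.0515 + 0.364) ≈ 2.59069, so M₂ = 2.59069 × 830 = 2150.2727 million.
ΔM = M₂ − M₁ = 2150.2727 − 2334.2671 = -183.9944 million.

-184.0 million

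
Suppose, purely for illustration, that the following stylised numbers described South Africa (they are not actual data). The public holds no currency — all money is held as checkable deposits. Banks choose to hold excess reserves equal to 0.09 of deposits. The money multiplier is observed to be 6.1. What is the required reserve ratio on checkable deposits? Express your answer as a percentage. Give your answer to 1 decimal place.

Using m = 6.1. Since m = (1 + c)/(c + rr + e), the denominator satisfies c + rr + e = (1 + c)/m = (1 + 0) / 6.1 ≈ 0.163934.
With c = 0 and e = 0.09, the required reserve ratio on checkable deposits is 0.163934 − 0 − 0.09 = 0.073934.

7.4%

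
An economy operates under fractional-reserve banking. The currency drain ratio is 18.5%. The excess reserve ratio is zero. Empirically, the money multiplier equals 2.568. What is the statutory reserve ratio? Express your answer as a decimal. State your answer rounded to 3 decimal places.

Using m = 2.568. Since m = (1 + c)/(c + rr + e), the denominator satisfies c + rr + e = (1 + c)/m = (1 + 0.185) / 2.568 ≈ 0.461449.
With c = 0.185 and e = 0, the statutory reserve ratio is 0.461449 − 0.185 − 0 = 0.276449.

0.276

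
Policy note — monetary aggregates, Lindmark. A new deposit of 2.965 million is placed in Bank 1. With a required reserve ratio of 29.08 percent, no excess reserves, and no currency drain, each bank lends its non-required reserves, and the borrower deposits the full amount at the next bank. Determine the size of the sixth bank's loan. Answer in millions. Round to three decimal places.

Each bank lends a fraction (1 − rr) = 0.7092 of the deposit it receives, so Bank 6 receives 2.965·0.7092^5 and lends 2.965·0.7092^6 ≈ 0.3773 million.

0.377 million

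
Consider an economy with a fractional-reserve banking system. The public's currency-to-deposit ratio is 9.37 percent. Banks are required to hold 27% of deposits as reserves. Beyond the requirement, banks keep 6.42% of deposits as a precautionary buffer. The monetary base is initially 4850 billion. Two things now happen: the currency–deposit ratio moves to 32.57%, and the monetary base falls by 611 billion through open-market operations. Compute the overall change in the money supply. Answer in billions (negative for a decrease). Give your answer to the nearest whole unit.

Before: m₁ = (1 + 0.0937) / (0.27 + 0.0642 + 0.0937) ≈ 2.55597, MB₁ = 4850, so M₁ = 2.55597 × 4850 = 12396.4545 billion.
After: m₂ = (1 + 0.3257) / (0.27 + 0.0642 + 0.3257) ≈ 2.00894, MB₂ = 4850 − 611 = 4239, so M₂ = 2.00894 × 4239 ≈ 8515.8967 billion.
ΔM = M₂ − M₁ = 8515.8967 − 12396.4545 = -3880.5578 billion.

-3881 billion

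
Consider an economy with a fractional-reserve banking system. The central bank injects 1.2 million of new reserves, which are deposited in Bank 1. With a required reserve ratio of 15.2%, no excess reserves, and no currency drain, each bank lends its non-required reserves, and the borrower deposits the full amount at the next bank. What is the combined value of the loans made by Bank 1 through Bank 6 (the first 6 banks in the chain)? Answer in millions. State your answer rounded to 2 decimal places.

4.21 million

Bank i lends (1 − rr)^i of the original deposit: Bank 1 lends 1.2·0.8480 = 1.0176, Bank 2 lends 1.2·0.8480² ≈ 0.8629, and so on.
Summing a geometric series: total = 1.2·[0.8480·(1 − 0.8480^6) / (1 − 0.8480)] ≈ 4.2053 million.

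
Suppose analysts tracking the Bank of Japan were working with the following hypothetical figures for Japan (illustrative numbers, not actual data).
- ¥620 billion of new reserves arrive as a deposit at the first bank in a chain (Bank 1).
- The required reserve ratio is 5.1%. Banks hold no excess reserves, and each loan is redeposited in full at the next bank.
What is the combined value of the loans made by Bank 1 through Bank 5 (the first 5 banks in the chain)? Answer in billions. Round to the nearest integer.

¥2657 billion

Bank i lends (1 − rr)^i of the original deposit: Bank 1 lends 620·0.9490 = 588.3800, Bank 2 lends 620·0.9490² ≈ 558.3726, and so on.
Summing a geometric series: total = 620·[0.9490·(1 − 0.9490^5) / (1 − 0.9490)] ≈ 2656.7437 billion.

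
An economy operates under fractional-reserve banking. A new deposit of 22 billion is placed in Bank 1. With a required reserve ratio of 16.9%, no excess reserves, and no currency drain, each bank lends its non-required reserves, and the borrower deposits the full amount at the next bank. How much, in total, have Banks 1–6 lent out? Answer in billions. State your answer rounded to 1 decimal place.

72.6 billion

Bank i lends (1 − rr)^i of the original deposit: Bank 1 lends 22·0.8310 = 18.2820, Bank 2 lends 22·0.8310² ≈ 15.1923, and so on.
Summing a geometric series: total = 22·[0.8310·(1 − 0.8310^6) / (1 − 0.8310)] ≈ 72.5535 billion.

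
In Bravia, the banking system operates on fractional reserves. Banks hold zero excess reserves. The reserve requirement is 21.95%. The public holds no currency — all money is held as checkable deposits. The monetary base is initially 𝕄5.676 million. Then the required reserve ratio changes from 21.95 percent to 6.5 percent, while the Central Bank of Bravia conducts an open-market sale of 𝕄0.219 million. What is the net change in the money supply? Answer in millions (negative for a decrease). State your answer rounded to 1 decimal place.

Before: m₁ = 1 / (0.2195) ≈ 4.5558, MB₁ = 5.676, so M₁ = 4.5558 × 5.676 ≈ 25.8587 million.
After: m₂ = 1 / (0.065) ≈ 15.3846, MB₂ = 5.676 − 0.219 = 5.457, so M₂ = 15.3846 × 5.457 ≈ 83.9538 million.
ΔM = M₂ − M₁ = 83.9538 − 25.8587 = 58.0951 million.

𝕄58.1 million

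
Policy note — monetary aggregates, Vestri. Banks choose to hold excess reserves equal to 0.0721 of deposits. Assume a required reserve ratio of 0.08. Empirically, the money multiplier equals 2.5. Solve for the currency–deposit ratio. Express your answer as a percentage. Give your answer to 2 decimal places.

41.32%

Using m = 2.5. From m = (1 + c)/(c + rr + e), rearranging gives 1 + c = m·(c + rr + e), so c·(1 − m) = m·(rr + e) − 1.
Hence c = [m·(rr + e) − 1]/(1 − m) = [2.5 × (0.08 + 0.0721) − 1] / (1 − 2.5) ≈ 0.413167.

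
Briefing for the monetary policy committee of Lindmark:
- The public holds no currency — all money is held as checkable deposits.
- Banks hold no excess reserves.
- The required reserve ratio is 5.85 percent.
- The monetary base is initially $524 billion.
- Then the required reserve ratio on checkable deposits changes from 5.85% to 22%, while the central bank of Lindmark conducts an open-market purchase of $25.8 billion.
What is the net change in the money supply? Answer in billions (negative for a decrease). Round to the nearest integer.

Before: m₁ = 1 / (0.0585) ≈ 17.0940, MB₁ = 524, so M₁ = 17.0940 × 524 = 8957.256 billion.
After: m₂ = 1 / (0.22) ≈ 4.5455, MB₂ = 524 + 25.8 = 549.8, so M₂ = 4.5455 × 549.8 = 2499.1159 billion.
ΔM = M₂ − M₁ = 2499.1159 − 8957.256 = -6458.1401 billion.

-6458 billion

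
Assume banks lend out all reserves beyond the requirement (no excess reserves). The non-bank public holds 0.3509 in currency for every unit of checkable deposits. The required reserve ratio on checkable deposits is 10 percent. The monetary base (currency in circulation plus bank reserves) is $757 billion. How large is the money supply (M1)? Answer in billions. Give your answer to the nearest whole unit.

$2268 billion

The money multiplier is m = (1 + c) / (rr + c) = (1 + 0.3509) / (0.1 + 0.3509) ≈ 2.9960.
So M = m × MB = 2.9960 × 757 = 2267.972 billion.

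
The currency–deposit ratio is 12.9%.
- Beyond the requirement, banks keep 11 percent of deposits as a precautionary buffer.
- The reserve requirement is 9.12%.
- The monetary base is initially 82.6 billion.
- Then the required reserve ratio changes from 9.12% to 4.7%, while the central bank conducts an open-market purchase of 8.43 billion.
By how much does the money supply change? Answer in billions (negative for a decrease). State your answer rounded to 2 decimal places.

76.92 billion

Before: m₁ = (1 + 0.129) / (0.0912 + 0.11 + 0.129) ≈ 3.41914, MB₁ = 82.6, so M₁ = 3.41914 × 82.6 ≈ 282.421 billion.
After: m₂ = (1 + 0.129) / (0.047 + 0.11 + 0.129) ≈ 3.94755, MB₂ = 82.6 + 8.43 = 91.03, so M₂ = 3.94755 × 91.03 ≈ 359.3455 billion.
ΔM = M₂ − M₁ = 359.3455 − 282.421 = 76.9245 billion.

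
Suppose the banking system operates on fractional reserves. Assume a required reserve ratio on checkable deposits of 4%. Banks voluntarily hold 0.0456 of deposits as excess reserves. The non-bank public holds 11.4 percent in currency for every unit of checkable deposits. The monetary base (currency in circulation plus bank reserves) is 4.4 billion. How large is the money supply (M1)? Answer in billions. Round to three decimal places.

24.557 billion

The money multiplier is m = (1 + c) / (rr + e + c) = (1 + 0.114) / (0.04 + 0.0456 + 0.114) ≈ 5.58116.
So M = m × MB = 5.58116 × 4.4 ≈ 24.5571 billion.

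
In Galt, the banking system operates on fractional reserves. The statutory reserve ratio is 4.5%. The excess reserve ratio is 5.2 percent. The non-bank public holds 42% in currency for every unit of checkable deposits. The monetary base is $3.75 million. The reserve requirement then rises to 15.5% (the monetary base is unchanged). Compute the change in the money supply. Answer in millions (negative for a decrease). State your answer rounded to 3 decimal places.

Initially m₁ = (1 + 0.42) / (0.045 + 0.052 + 0.42) ≈ 2.74662, so M₁ = 2.74662 × 3.75 ≈ 10.2998 million.
After the change m₂ = (1 + 0.42) / (0.155 + 0.052 + 0.42) ≈ 2.26475, so M₂ = 2.26475 × 3.75 ≈ 8.4928 million.
ΔM = M₂ − M₁ = 8.4928 − 10.2998 = -1.807 million.

-1.807 million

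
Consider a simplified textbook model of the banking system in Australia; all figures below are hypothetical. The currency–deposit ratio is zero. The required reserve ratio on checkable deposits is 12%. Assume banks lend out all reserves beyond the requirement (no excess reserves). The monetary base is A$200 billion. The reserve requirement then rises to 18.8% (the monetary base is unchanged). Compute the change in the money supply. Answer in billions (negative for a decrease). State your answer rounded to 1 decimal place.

Initially m₁ = 1 / (0.12) ≈ 8.33333, so M₁ = 8.33333 × 200 = 1666.666 billion.
After the change m₂ = 1 / (0.188) ≈ 5.31915, so M₂ = 5.31915 × 200 = 1063.83 billion.
ΔM = M₂ − M₁ = 1063.83 − 1666.666 = -602.836 billion.

-602.8 billion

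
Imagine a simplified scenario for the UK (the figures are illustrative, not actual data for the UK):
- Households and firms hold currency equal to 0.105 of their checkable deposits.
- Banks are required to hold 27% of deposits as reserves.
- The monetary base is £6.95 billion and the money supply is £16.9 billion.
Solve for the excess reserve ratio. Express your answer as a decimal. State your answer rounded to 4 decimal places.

Using m = M/MB = 16.9/6.95 ≈ 2.431655. Since m = (1 + c)/(c + rr + e), the denominator satisfies c + rr + e = (1 + c)/m = (1 + 0.105) / 2.431655 ≈ 0.454423.
With c = 0.105 and rr = 0.27, the excess reserve ratio is 0.454423 − 0.105 − 0.27 = 0.079423.

0.0794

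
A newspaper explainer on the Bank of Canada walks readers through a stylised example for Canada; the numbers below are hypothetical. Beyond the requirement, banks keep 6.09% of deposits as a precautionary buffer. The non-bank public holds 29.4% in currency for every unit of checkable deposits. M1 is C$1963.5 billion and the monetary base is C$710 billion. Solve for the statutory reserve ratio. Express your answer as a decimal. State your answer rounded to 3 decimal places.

0.113

Using m = M/MB = 1963.5/710 ≈ 2.765493. Since m = (1 + c)/(c + rr + e), the denominator satisfies c + rr + e = (1 + c)/m = (1 + 0.294) / 2.765493 ≈ 0.467909.
With c = 0.294 and e = 0.0609, the statutory reserve ratio is 0.467909 − 0.294 − 0.0609 = 0.113009.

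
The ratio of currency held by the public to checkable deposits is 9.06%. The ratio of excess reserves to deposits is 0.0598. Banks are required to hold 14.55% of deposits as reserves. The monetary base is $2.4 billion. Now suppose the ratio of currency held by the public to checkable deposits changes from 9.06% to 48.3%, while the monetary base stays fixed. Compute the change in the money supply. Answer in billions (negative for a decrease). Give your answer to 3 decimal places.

Initially m₁ = (1 + 0.0906) / (0.1455 + 0.0598 + 0.0906) ≈ 3.68570, so M₁ = 3.68570 × 2.4 ≈ 8.8457 billion.
After the change m₂ = (1 + 0.483) / (0.1455 + 0.0598 + 0.483) ≈ 2.15458, so M₂ = 2.15458 × 2.4 ≈ 5.171 billion.
ΔM = M₂ − M₁ = 5.171 − 8.8457 = -3.6747 billion.

-3.675 billion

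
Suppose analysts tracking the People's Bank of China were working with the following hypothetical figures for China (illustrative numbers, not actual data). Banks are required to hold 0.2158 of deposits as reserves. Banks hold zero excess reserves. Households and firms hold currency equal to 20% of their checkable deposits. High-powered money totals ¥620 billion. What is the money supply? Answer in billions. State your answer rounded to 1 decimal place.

The money multiplier is m = (1 + c) / (rr + c) = (1 + 0.2) / (0.2158 + 0.2) ≈ 2.88600.
So M = m × MB = 2.88600 × 620 = 1789.32 billion.

¥1789.3 billion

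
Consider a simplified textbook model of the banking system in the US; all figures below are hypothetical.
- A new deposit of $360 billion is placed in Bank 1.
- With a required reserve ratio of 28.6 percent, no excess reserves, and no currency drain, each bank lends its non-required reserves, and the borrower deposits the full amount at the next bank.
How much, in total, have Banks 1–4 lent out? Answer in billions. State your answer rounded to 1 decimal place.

Bank i lends (1 − rr)^i of the original deposit: Bank 1 lends 360·0.7140 = 257.0400, Bank 2 lends 360·0.7140² ≈ 183.5266, and so on.
Summing a geometric series: total = 360·[0.7140·(1 − 0.7140^4) / (1 − 0.7140)] ≈ 665.1656 billion.

$665.2 billion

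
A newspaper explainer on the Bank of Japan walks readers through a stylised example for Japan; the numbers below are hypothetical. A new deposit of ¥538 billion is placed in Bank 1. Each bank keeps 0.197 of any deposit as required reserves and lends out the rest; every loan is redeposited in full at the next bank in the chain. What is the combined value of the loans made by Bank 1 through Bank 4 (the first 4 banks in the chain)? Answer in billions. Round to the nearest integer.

¥1281 billion

Bank i lends (1 − rr)^i of the original deposit: Bank 1 lends 538·0.8030 = 432.0140, Bank 2 lends 538·0.8030² ≈ 346.9072, and so on.
Summing a geometric series: total = 538·[0.8030·(1 − 0.8030^4) / (1 − 0.8030)] ≈ 1281.1767 billion.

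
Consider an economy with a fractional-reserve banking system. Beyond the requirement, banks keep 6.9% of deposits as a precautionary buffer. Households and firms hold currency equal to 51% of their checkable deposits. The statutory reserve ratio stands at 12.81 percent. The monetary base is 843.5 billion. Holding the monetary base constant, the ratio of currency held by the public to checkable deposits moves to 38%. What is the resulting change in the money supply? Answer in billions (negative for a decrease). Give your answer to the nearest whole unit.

216 billion

Initially m₁ = (1 + 0.51) / (0.1281 + 0.069 + 0.51) ≈ 2.1355, so M₁ = 2.1355 × 843.5 ≈ 1801.2942 billion.
After the change m₂ = (1 + 0.38) / (0.1281 + 0.069 + 0.38) ≈ 2.3913, so M₂ = 2.3913 × 843.5 ≈ 2017.0616 billion.
ΔM = M₂ − M₁ = 2017.0616 − 1801.2942 = 215.7674 billion.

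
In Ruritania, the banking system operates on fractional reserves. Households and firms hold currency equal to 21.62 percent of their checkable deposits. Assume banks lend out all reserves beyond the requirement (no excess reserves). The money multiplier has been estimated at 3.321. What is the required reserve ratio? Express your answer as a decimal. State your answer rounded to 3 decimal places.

Using m = 3.321. Since m = (1 + c)/(c + rr + e), the denominator satisfies c + rr + e = (1 + c)/m = (1 + 0.2162) / 3.321 ≈ 0.366215.
With c = 0.2162 and e = 0, the required reserve ratio is 0.366215 − 0.2162 − 0 = 0.150015.

0.150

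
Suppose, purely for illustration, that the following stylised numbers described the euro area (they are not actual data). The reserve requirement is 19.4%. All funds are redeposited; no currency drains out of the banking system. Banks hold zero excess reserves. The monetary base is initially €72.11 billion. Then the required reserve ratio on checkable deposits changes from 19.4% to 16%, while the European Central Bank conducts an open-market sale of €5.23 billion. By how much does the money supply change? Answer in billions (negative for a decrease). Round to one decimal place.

€46.3 billion

Before: m₁ = 1 / (0.194) ≈ 5.1546, MB₁ = 72.11, so M₁ = 5.1546 × 72.11 ≈ 371.6982 billion.
After: m₂ = 1 / (0.16) = 6.25, MB₂ = 72.11 − 5.23 = 66.88, so M₂ = 6.25 × 66.88 = 418 billion.
ΔM = M₂ − M₁ = 418 − 371.6982 = 46.3018 billion.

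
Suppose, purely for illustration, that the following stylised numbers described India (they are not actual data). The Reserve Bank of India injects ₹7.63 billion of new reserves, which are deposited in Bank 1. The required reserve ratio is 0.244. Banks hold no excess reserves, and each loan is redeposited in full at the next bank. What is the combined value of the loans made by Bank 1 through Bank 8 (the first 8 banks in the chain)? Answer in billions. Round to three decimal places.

₹21.118 billion

Bank i lends (1 − rr)^i of the original deposit: Bank 1 lends 7.63·0.7560 ≈ 5.7683, Bank 2 lends 7.63·0.7560² ≈ 4.3608, and so on.
Summing a geometric series: total = 7.63·[0.7560·(1 − 0.7560^8) / (1 − 0.7560)] ≈ 21.1180 billion.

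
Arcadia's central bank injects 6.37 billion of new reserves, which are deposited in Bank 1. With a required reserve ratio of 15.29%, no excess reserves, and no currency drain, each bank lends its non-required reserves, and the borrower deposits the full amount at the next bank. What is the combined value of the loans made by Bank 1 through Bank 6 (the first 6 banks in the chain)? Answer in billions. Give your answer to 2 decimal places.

22.25 billion

Bank i lends (1 − rr)^i of the original deposit: Bank 1 lends 6.37·0.8471 ≈ 5.3960, Bank 2 lends 6.37·0.8471² ≈ 4.5710, and so on.
Summing a geometric series: total = 6.37·[0.8471·(1 − 0.8471^6) / (1 − 0.8471)] ≈ 22.2513 billion.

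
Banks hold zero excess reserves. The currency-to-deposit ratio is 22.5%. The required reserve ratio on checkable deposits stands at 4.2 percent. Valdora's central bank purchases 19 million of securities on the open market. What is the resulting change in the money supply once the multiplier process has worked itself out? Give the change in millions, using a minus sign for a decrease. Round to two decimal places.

The money multiplier is m = (1 + c) / (rr + c) = (1 + 0.225) / (0.042 + 0.225) ≈ 4.58801.
The purchase adds 19 million of base, so ΔM = m × ΔMB = 4.58801 × (+19) ≈ 87.1722 million.

87.17 million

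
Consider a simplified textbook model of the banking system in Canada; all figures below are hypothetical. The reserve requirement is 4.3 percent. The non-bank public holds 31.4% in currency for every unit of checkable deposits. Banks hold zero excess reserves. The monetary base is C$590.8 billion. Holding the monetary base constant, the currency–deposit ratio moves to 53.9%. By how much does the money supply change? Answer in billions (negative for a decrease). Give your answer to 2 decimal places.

Initially m₁ = (1 + 0.314) / (0.043 + 0.314) ≈ 3.680672, so M₁ = 3.680672 × 590.8 ≈ 2174.541 billion.
After the change m₂ = (1 + 0.539) / (0.043 + 0.539) ≈ 2.644330, so M₂ = 2.644330 × 590.8 ≈ 1562.2702 billion.
ΔM = M₂ − M₁ = 1562.2702 − 2174.541 = -612.2708 billion.

-612.27 billion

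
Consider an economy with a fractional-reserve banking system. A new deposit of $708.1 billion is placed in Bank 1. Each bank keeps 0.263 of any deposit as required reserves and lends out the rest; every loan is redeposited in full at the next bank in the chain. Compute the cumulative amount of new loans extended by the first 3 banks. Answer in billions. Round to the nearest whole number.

$1190 billion

Bank i lends (1 − rr)^i of the original deposit: Bank 1 lends 708.1·0.7370 = 521.8697, Bank 2 lends 708.1·0.7370² ≈ 384.6180, and so on.
Summing a geometric series: total = 708.1·[0.7370·(1 − 0.7370^3) / (1 − 0.7370)] ≈ 1189.9511 billion.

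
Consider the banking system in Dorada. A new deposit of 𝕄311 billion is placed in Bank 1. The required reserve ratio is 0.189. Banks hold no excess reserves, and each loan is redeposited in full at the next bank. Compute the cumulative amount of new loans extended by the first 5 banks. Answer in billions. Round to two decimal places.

Bank i lends (1 − rr)^i of the original deposit: Bank 1 lends 311·0.8110 = 252.2210, Bank 2 lends 311·0.8110² ≈ 204.5512, and so on.
Summing a geometric series: total = 311·[0.8110·(1 − 0.8110^5) / (1 − 0.8110)] ≈ 866.3109 billion.

𝕄866.31 billion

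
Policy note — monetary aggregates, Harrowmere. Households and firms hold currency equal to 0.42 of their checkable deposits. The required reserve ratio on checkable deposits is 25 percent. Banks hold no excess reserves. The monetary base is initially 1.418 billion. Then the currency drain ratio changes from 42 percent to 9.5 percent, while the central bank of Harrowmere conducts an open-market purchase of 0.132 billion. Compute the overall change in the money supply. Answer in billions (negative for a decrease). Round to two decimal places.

1.91 billion

Before: m₁ = (1 + 0.42) / (0.25 + 0.42) ≈ 2.1194, MB₁ = 1.418, so M₁ = 2.1194 × 1.418 ≈ 3.0053 billion.
After: m₂ = (1 + 0.095) / (0.25 + 0.095) ≈ 3.1739, MB₂ = 1.418 + 0.132 = 1.55, so M₂ = 3.1739 × 1.55 ≈ 4.9195 billion.
ΔM = M₂ − M₁ = 4.9195 − 3.0053 = 1.9142 billion.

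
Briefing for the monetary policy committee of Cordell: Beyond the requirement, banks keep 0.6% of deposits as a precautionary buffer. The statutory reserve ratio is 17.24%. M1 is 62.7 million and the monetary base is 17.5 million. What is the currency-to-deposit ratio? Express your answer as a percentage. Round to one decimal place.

Using m = M/MB = 62.7/17.5 ≈ 3.582857. From m = (1 + c)/(c + rr + e), rearranging gives 1 + c = m·(c + rr + e), so c·(1 − m) = m·(rr + e) − 1.
Hence c = [m·(rr + e) − 1]/(1 − m) = [3.582857 × (0.1724 + 0.006) − 1] / (1 − 3.582857) ≈ 0.139697.

14.0%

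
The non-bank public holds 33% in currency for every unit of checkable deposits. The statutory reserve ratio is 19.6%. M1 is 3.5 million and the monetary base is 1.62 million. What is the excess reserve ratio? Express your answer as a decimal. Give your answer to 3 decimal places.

0.090

Using m = M/MB = 3.5/1.62 ≈ 2.160494. Since m = (1 + c)/(c + rr + e), the denominator satisfies c + rr + e = (1 + c)/m = (1 + 0.33) / 2.160494 ≈ 0.615600.
With c = 0.33 and rr = 0.196, the excess reserve ratio is 0.615600 − 0.33 − 0.196 = 0.0896.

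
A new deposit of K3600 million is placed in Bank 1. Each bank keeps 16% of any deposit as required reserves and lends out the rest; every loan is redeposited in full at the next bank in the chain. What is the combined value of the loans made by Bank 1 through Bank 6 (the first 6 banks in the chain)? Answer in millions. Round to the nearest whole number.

Bank i lends (1 − rr)^i of the original deposit: Bank 1 lends 3600·0.8400 = 3024.0000, Bank 2 lends 3600·0.8400² = 2540.1600, and so on.
Summing a geometric series: total = 3600·[0.8400·(1 − 0.8400^6) / (1 − 0.8400)] ≈ 12260.4672 million.

K12260 million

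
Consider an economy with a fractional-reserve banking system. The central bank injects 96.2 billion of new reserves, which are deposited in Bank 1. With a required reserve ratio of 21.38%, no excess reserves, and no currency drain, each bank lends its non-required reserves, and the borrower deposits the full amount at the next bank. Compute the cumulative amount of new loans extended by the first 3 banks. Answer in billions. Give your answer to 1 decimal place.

181.8 billion

Bank i lends (1 − rr)^i of the original deposit: Bank 1 lends 96.2·0.7862 ≈ 75.6324, Bank 2 lends 96.2·0.7862² ≈ 59.4622, and so on.
Summing a geometric series: total = 96.2·[0.7862·(1 − 0.7862^3) / (1 − 0.7862)] ≈ 181.8439 billion.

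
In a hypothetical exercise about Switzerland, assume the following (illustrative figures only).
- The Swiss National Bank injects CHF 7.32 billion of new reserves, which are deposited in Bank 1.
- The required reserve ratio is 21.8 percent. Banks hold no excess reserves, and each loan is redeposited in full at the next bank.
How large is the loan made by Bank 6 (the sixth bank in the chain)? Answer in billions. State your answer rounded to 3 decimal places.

Each bank lends a fraction (1 − rr) = 0.7820 of the deposit it receives, so Bank 6 receives 7.32·0.7820^5 and lends 7.32·0.7820^6 ≈ 1.6740 billion.

CHF 1.674 billion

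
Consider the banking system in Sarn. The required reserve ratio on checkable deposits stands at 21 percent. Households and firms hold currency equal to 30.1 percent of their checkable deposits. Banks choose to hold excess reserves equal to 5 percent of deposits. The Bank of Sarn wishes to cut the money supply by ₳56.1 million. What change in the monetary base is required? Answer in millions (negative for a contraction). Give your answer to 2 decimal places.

The money multiplier is m = (1 + c) / (rr + e + c) = (1 + 0.301) / (0.21 + 0.05 + 0.301) ≈ 2.31907.
ΔMB = ΔM / m = (−56.1) / 2.31907 ≈ -24.1907 million.

-24.19 million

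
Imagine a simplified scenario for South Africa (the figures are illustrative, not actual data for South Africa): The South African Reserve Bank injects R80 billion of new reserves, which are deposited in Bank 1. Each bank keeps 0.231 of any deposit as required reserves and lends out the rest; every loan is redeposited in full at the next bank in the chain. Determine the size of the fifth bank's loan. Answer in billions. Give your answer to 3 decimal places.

Each bank lends a fraction (1 − rr) = 0.7690 of the deposit it receives, so Bank 5 receives 80·0.7690^4 and lends 80·0.7690^5 ≈ 21.5140 billion.

R21.514 billion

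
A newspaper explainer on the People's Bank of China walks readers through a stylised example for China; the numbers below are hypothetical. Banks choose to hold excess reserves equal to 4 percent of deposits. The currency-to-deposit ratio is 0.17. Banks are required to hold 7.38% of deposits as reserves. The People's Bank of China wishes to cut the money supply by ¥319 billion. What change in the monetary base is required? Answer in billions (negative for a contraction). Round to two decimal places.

-77.38 billion

The money multiplier is m = (1 + c) / (rr + e + c) = (1 + 0.17) / (0.0738 + 0.04 + 0.17) ≈ 4.122622.
ΔMB = ΔM / m = (−319) / 4.122622 ≈ -77.3779 billion.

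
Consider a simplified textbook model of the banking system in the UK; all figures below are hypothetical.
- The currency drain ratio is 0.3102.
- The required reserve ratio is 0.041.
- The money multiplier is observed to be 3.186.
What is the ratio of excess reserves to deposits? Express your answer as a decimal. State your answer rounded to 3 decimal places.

Using m = 3.186. Since m = (1 + c)/(c + rr + e), the denominator satisfies c + rr + e = (1 + c)/m = (1 + 0.3102) / 3.186 ≈ 0.411237.
With c = 0.3102 and rr = 0.041, the ratio of excess reserves to deposits is 0.411237 − 0.3102 − 0.041 = 0.060037.

0.060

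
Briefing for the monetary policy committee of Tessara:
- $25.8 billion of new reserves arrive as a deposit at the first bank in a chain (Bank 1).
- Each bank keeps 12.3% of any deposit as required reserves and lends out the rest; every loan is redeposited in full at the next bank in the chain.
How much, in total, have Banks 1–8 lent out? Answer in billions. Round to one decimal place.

Bank i lends (1 − rr)^i of the original deposit: Bank 1 lends 25.8·0.8770 = 22.6266, Bank 2 lends 25.8·0.8770² ≈ 19.8435, and so on.
Summing a geometric series: total = 25.8·[0.8770·(1 − 0.8770^8) / (1 − 0.8770)] ≈ 119.5820 billion.

$119.6 billion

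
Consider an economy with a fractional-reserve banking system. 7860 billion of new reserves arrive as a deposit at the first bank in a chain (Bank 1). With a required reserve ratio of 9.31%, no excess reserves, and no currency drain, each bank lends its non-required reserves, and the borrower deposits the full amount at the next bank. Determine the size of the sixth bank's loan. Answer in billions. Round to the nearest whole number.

4373 billion

Each bank lends a fraction (1 − rr) = 0.9069 of the deposit it receives, so Bank 6 receives 7860·0.9069^5 and lends 7860·0.9069^6 ≈ 4372.9948 billion.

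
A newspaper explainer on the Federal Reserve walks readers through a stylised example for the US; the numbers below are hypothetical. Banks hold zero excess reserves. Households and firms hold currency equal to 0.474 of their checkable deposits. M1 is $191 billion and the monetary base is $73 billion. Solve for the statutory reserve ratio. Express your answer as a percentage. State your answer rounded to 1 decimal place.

8.9%

Using m = M/MB = 191/73 ≈ 2.616438. Since m = (1 + c)/(c + rr + e), the denominator satisfies c + rr + e = (1 + c)/m = (1 + 0.474) / 2.616438 ≈ 0.563361.
With c = 0.474 and e = 0, the statutory reserve ratio is 0.563361 − 0.474 − 0 = 0.089361.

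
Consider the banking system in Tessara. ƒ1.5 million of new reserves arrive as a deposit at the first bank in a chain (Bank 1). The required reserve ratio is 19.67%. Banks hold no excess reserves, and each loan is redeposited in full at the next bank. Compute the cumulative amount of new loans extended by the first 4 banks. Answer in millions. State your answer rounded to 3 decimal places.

ƒ3.575 million

Bank i lends (1 − rr)^i of the original deposit: Bank 1 lends 1.5·0.8033 ≈ 1.2049, Bank 2 lends 1.5·0.8033² ≈ 0.9679, and so on.
Summing a geometric series: total = 1.5·[0.8033·(1 − 0.8033^4) / (1 − 0.8033)] ≈ 3.5750 million.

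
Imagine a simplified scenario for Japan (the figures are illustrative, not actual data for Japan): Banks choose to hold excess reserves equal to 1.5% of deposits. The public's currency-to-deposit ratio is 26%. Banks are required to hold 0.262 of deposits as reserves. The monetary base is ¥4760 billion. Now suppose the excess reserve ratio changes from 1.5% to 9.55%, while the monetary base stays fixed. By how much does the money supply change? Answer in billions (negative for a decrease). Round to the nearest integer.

Initially m₁ = (1 + 0.26) / (0.262 + 0.015 + 0.26) ≈ 2.34637, so M₁ = 2.34637 × 4760 = 11168.7212 billion.
After the change m₂ = (1 + 0.26) / (0.262 + 0.0955 + 0.26) ≈ 2.04049, so M₂ = 2.04049 × 4760 = 9712.7324 billion.
ΔM = M₂ − M₁ = 9712.7324 − 11168.7212 = -1455.9888 billion.

-1456 billion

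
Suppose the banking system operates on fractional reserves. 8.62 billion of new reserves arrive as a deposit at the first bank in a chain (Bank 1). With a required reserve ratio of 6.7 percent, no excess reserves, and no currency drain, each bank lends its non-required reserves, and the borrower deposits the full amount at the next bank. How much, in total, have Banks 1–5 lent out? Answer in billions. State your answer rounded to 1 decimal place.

35.2 billion

Bank i lends (1 − rr)^i of the original deposit: Bank 1 lends 8.62·0.9330 ≈ 8.0425, Bank 2 lends 8.62·0.9330² ≈ 7.5036, and so on.
Summing a geometric series: total = 8.62·[0.9330·(1 − 0.9330^5) / (1 − 0.9330)] ≈ 35.1729 billion.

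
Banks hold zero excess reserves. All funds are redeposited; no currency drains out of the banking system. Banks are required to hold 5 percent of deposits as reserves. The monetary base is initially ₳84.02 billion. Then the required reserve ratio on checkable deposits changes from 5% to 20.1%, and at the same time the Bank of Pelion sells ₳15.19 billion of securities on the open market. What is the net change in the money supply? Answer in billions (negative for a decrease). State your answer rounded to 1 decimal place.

Before: m₁ = 1 / (0.05) = 20, MB₁ = 84.02, so M₁ = 20 × 84.02 = 1680.4 billion.
After: m₂ = 1 / (0.201) ≈ 4.9751, MB₂ = 84.02 − 15.19 = 68.83, so M₂ = 4.9751 × 68.83 ≈ 342.4361 billion.
ΔM = M₂ − M₁ = 342.4361 − 1680.4 = -1337.9639 billion.

-1338.0 billion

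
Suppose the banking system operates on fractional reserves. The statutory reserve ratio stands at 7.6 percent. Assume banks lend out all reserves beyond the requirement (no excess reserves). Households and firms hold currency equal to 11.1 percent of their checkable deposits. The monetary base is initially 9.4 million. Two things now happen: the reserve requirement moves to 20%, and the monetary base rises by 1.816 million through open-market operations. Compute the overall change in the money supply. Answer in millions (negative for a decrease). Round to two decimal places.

-15.78 million

Before: m₁ = (1 + 0.111) / (0.076 + 0.111) ≈ 5.94118, MB₁ = 9.4, so M₁ = 5.94118 × 9.4 ≈ 55.8471 million.
After: m₂ = (1 + 0.111) / (0.2 + 0.111) ≈ 3.57235, MB₂ = 9.4 + 1.816 = 11.216, so M₂ = 3.57235 × 11.216 ≈ 40.0675 million.
ΔM = M₂ − M₁ = 40.0675 − 55.8471 = -15.7796 million.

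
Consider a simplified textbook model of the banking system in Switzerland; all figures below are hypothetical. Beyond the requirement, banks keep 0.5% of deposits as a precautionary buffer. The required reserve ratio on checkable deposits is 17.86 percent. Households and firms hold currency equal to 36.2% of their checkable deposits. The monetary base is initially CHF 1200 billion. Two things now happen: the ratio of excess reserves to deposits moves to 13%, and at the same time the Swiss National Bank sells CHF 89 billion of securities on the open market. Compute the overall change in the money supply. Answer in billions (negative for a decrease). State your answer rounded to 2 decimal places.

Before: m₁ = (1 + 0.362) / (0.1786 + 0.005 + 0.362) ≈ 2.4963343, MB₁ = 1200, so M₁ = 2.4963343 × 1200 ≈ 2995.6012 billion.
After: m₂ = (1 + 0.362) / (0.1786 + 0.13 + 0.362) = 2.0310170, MB₂ = 1200 − 89 = 1111, so M₂ = 2.0310170 × 1111 ≈ 2256.4599 billion.
ΔM = M₂ − M₁ = 2256.4599 − 2995.6012 = -739.1413 billion.

-739.14 billion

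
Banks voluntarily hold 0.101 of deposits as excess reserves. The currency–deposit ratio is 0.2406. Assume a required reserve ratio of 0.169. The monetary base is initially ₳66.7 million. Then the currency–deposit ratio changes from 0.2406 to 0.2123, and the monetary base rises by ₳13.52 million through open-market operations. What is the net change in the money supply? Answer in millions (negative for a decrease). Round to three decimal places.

₳39.579 million

Before: m₁ = (1 + 0.2406) / (0.169 + 0.101 + 0.2406) ≈ 2.429691, MB₁ = 66.7, so M₁ = 2.429691 × 66.7 ≈ 162.0604 million.
After: m₂ = (1 + 0.2123) / (0.169 + 0.101 + 0.2123) ≈ 2.513581, MB₂ = 66.7 + 13.52 = 80.22, so M₂ = 2.513581 × 80.22 ≈ 201.6395 million.
ΔM = M₂ − M₁ = 201.6395 − 162.0604 = 39.5791 million.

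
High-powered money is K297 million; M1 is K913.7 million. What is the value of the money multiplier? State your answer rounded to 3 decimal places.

3.076

The money multiplier is m = M / MB = 913.7 / 297 ≈ 3.07643.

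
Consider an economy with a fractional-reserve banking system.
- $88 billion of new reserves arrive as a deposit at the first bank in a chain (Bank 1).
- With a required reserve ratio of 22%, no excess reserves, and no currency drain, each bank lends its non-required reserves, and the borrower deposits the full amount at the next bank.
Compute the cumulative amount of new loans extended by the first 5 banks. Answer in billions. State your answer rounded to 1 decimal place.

Bank i lends (1 − rr)^i of the original deposit: Bank 1 lends 88·0.7800 = 68.6400, Bank 2 lends 88·0.7800² = 53.5392, and so on.
Summing a geometric series: total = 88·[0.7800·(1 − 0.7800^5) / (1 − 0.7800)] ≈ 221.9202 billion.

$221.9 billion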